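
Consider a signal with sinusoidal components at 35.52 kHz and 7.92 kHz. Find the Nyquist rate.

71.04 kHz

Highest-frequency component: 35.52 kHz.
Nyquist rate = 2 × 35.52 kHz = 71.04 kHz.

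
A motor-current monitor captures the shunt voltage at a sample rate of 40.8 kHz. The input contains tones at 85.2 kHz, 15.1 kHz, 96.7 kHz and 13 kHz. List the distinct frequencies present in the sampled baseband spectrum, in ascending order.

3.6 kHz, 13 kHz, 15.1 kHz

fs/2 = 20.4 kHz.
85.2 kHz mod fs = 3.6 kHz.
3.6 kHz ≤ fs/2 = 20.4 kHz, appears at 3.6 kHz.
15.1 kHz ≤ fs/2 = 20.4 kHz, passes unchanged.
96.7 kHz mod fs = 15.1 kHz.
15.1 kHz ≤ fs/2 = 20.4 kHz, appears at 15.1 kHz.
13 kHz ≤ fs/2 = 20.4 kHz, passes unchanged.
Distinct values: {3.6 kHz, 13 kHz, 15.1 kHz}.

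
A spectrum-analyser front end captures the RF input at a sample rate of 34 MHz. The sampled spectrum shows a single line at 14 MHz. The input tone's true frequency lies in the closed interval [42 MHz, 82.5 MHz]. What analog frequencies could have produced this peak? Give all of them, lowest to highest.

48 MHz, 54 MHz, 82 MHz

Frequencies that alias to 14 MHz are k·fs ± 14 MHz for integer k ≥ 0.
k=0: 14 MHz.
k=1: 20 MHz, 48 MHz.
k=2: 54 MHz, 82 MHz.
k=3: 88 MHz, 116 MHz.
Within [42 MHz, 82.5 MHz]: 48 MHz, 54 MHz, 82 MHz.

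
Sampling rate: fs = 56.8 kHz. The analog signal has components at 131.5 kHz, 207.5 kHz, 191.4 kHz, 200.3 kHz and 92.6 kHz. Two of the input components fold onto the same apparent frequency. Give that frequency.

21 kHz

fs/2 = 28.4 kHz.
131.5 kHz mod fs = 17.9 kHz.
17.9 kHz ≤ fs/2 = 28.4 kHz, appears at 17.9 kHz.
207.5 kHz mod fs = 37.1 kHz.
37.1 kHz > fs/2 = 28.4 kHz, folds to fs − 37.1 kHz = 19.7 kHz.
191.4 kHz mod fs = 21 kHz.
21 kHz ≤ fs/2 = 28.4 kHz, appears at 21 kHz.
200.3 kHz mod fs = 29.9 kHz.
29.9 kHz > fs/2 = 28.4 kHz, folds to fs − 29.9 kHz = 26.9 kHz.
92.6 kHz mod fs = 35.8 kHz.
35.8 kHz > fs/2 = 28.4 kHz, folds to fs − 35.8 kHz = 21 kHz.
92.6 kHz and 191.4 kHz both map to 21 kHz.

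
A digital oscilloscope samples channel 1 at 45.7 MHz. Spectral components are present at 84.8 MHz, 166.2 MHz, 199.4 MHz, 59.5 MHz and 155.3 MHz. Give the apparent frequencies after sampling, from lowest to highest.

fs/2 = 22.85 MHz.
84.8 MHz mod fs = 39.1 MHz.
39.1 MHz > fs/2 = 22.85 MHz, folds to fs − 39.1 MHz = 6.6 MHz.
166.2 MHz mod fs = 29.1 MHz.
29.1 MHz > fs/2 = 22.85 MHz, folds to fs − 29.1 MHz = 16.6 MHz.
199.4 MHz mod fs = 16.6 MHz.
16.6 MHz ≤ fs/2 = 22.85 MHz, appears at 16.6 MHz.
59.5 MHz mod fs = 13.8 MHz.
13.8 MHz ≤ fs/2 = 22.85 MHz, appears at 13.8 MHz.
155.3 MHz mod fs = 18.2 MHz.
18.2 MHz ≤ fs/2 = 22.85 MHz, appears at 18.2 MHz.
Distinct values: {6.6 MHz, 13.8 MHz, 16.6 MHz, 18.2 MHz}.

6.6 MHz, 13.8 MHz, 16.6 MHz, 18.2 MHz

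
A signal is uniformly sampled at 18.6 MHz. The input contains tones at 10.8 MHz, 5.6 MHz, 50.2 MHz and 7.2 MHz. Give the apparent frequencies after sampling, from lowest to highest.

5.6 MHz, 7.2 MHz, 7.8 MHz

fs/2 = 9.3 MHz.
10.8 MHz > fs/2 = 9.3 MHz, folds to fs − 10.8 MHz = 7.8 MHz.
5.6 MHz ≤ fs/2 = 9.3 MHz, passes unchanged.
50.2 MHz mod fs = 13 MHz.
13 MHz > fs/2 = 9.3 MHz, folds to fs − 13 MHz = 5.6 MHz.
7.2 MHz ≤ fs/2 = 9.3 MHz, passes unchanged.
Distinct values: {5.6 MHz, 7.2 MHz, 7.8 MHz}.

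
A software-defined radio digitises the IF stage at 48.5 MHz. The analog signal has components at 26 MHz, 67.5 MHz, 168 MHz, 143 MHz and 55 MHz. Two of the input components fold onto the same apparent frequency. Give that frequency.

fs/2 = 24.25 MHz.
26 MHz > fs/2 = 24.25 MHz, folds to fs − 26 MHz = 22.5 MHz.
67.5 MHz mod fs = 19 MHz.
19 MHz ≤ fs/2 = 24.25 MHz, appears at 19 MHz.
168 MHz mod fs = 22.5 MHz.
22.5 MHz ≤ fs/2 = 24.25 MHz, appears at 22.5 MHz.
143 MHz mod fs = 46 MHz.
46 MHz > fs/2 = 24.25 MHz, folds to fs − 46 MHz = 2.5 MHz.
55 MHz mod fs = 6.5 MHz.
6.5 MHz ≤ fs/2 = 24.25 MHz, appears at 6.5 MHz.
26 MHz and 168 MHz both map to 22.5 MHz.

22.5 MHz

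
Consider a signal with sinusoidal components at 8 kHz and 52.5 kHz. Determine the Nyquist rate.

105 kHz

Highest-frequency component: 52.5 kHz.
Nyquist rate = 2 × 52.5 kHz = 105 kHz.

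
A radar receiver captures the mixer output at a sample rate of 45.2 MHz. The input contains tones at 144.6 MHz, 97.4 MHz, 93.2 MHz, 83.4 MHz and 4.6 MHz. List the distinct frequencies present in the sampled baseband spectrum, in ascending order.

fs/2 = 22.6 MHz.
144.6 MHz mod fs = 9 MHz.
9 MHz ≤ fs/2 = 22.6 MHz, appears at 9 MHz.
97.4 MHz mod fs = 7 MHz.
7 MHz ≤ fs/2 = 22.6 MHz, appears at 7 MHz.
93.2 MHz mod fs = 2.8 MHz.
2.8 MHz ≤ fs/2 = 22.6 MHz, appears at 2.8 MHz.
83.4 MHz mod fs = 38.2 MHz.
38.2 MHz > fs/2 = 22.6 MHz, folds to fs − 38.2 MHz = 7 MHz.
4.6 MHz ≤ fs/2 = 22.6 MHz, passes unchanged.
Distinct values: {2.8 MHz, 4.6 MHz, 7 MHz, 9 MHz}.

2.8 MHz, 4.6 MHz, 7 MHz, 9 MHz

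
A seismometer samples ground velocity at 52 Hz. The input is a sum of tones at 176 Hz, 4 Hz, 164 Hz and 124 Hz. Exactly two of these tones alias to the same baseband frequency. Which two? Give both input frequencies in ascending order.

124 Hz, 176 Hz

fs/2 = 26 Hz.
176 Hz mod fs = 20 Hz.
20 Hz ≤ fs/2 = 26 Hz, appears at 20 Hz.
4 Hz ≤ fs/2 = 26 Hz, passes unchanged.
164 Hz mod fs = 8 Hz.
8 Hz ≤ fs/2 = 26 Hz, appears at 8 Hz.
124 Hz mod fs = 20 Hz.
20 Hz ≤ fs/2 = 26 Hz, appears at 20 Hz.
124 Hz and 176 Hz both map to 20 Hz.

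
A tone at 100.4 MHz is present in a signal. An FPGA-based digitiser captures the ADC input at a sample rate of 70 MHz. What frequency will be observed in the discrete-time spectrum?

30.4 MHz

100.4 MHz mod fs = 30.4 MHz.
30.4 MHz ≤ fs/2 = 35 MHz, appears at 30.4 MHz.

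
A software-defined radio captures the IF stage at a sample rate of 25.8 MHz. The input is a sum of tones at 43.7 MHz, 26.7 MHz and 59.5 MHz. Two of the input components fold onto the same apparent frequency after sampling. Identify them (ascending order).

fs/2 = 12.9 MHz.
43.7 MHz mod fs = 17.9 MHz.
17.9 MHz > fs/2 = 12.9 MHz, folds to fs − 17.9 MHz = 7.9 MHz.
26.7 MHz mod fs = 0.9 MHz.
0.9 MHz ≤ fs/2 = 12.9 MHz, appears at 0.9 MHz.
59.5 MHz mod fs = 7.9 MHz.
7.9 MHz ≤ fs/2 = 12.9 MHz, appears at 7.9 MHz.
43.7 MHz and 59.5 MHz both map to 7.9 MHz.

43.7 MHz, 59.5 MHz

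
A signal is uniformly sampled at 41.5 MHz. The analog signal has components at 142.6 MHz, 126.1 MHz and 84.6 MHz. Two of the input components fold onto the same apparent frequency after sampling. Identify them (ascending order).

fs/2 = 20.75 MHz.
142.6 MHz mod fs = 18.1 MHz.
18.1 MHz ≤ fs/2 = 20.75 MHz, appears at 18.1 MHz.
126.1 MHz mod fs = 1.6 MHz.
1.6 MHz ≤ fs/2 = 20.75 MHz, appears at 1.6 MHz.
84.6 MHz mod fs = 1.6 MHz.
1.6 MHz ≤ fs/2 = 20.75 MHz, appears at 1.6 MHz.
84.6 MHz and 126.1 MHz both map to 1.6 MHz.

84.6 MHz, 126.1 MHz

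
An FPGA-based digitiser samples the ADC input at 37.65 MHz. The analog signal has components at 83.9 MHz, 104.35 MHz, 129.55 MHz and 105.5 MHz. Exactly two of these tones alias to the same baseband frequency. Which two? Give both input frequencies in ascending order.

83.9 MHz, 104.35 MHz

fs/2 = 18.825 MHz.
83.9 MHz mod fs = 8.6 MHz.
8.6 MHz ≤ fs/2 = 18.825 MHz, appears at 8.6 MHz.
104.35 MHz mod fs = 29.05 MHz.
29.05 MHz > fs/2 = 18.825 MHz, folds to fs − 29.05 MHz = 8.6 MHz.
129.55 MHz mod fs = 16.6 MHz.
16.6 MHz ≤ fs/2 = 18.825 MHz, appears at 16.6 MHz.
105.5 MHz mod fs = 30.2 MHz.
30.2 MHz > fs/2 = 18.825 MHz, folds to fs − 30.2 MHz = 7.45 MHz.
83.9 MHz and 104.35 MHz both map to 8.6 MHz.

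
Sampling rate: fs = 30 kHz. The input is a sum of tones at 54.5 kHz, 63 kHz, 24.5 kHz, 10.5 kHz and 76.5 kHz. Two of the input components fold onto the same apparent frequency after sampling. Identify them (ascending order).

24.5 kHz, 54.5 kHz

fs/2 = 15 kHz.
54.5 kHz mod fs = 24.5 kHz.
24.5 kHz > fs/2 = 15 kHz, folds to fs − 24.5 kHz = 5.5 kHz.
63 kHz mod fs = 3 kHz.
3 kHz ≤ fs/2 = 15 kHz, appears at 3 kHz.
24.5 kHz > fs/2 = 15 kHz, folds to fs − 24.5 kHz = 5.5 kHz.
10.5 kHz ≤ fs/2 = 15 kHz, passes unchanged.
76.5 kHz mod fs = 16.5 kHz.
16.5 kHz > fs/2 = 15 kHz, folds to fs − 16.5 kHz = 13.5 kHz.
24.5 kHz and 54.5 kHz both map to 5.5 kHz.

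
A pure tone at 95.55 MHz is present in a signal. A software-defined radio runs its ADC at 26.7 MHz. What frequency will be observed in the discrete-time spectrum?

11.25 MHz

95.55 MHz mod fs = 15.45 MHz.
15.45 MHz > fs/2 = 13.35 MHz, folds to fs − 15.45 MHz = 11.25 MHz.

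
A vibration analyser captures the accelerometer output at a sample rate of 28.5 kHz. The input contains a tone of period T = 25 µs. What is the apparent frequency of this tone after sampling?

11.5 kHz

T = 25 µs → f = 1/T = 40 kHz.
40 kHz mod fs = 11.5 kHz.
11.5 kHz ≤ fs/2 = 14.25 kHz, appears at 11.5 kHz.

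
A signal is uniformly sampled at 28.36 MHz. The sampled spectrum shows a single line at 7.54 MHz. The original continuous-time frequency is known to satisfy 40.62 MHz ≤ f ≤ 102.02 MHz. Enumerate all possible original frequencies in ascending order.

49.18 MHz, 64.26 MHz, 77.54 MHz, 92.62 MHz

Frequencies that alias to 7.54 MHz are k·fs ± 7.54 MHz for integer k ≥ 0.
k=0: 7.54 MHz.
k=1: 20.82 MHz, 35.9 MHz.
k=2: 49.18 MHz, 64.26 MHz.
k=3: 77.54 MHz, 92.62 MHz.
k=4: 105.9 MHz, 120.98 MHz.
Within [40.62 MHz, 102.02 MHz]: 49.18 MHz, 64.26 MHz, 77.54 MHz, 92.62 MHz.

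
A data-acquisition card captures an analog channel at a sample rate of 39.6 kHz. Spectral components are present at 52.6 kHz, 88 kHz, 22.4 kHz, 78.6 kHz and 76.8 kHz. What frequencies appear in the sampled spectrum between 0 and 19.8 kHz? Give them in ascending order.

fs/2 = 19.8 kHz.
52.6 kHz mod fs = 13 kHz.
13 kHz ≤ fs/2 = 19.8 kHz, appears at 13 kHz.
88 kHz mod fs = 8.8 kHz.
8.8 kHz ≤ fs/2 = 19.8 kHz, appears at 8.8 kHz.
22.4 kHz > fs/2 = 19.8 kHz, folds to fs − 22.4 kHz = 17.2 kHz.
78.6 kHz mod fs = 39 kHz.
39 kHz > fs/2 = 19.8 kHz, folds to fs − 39 kHz = 0.6 kHz.
76.8 kHz mod fs = 37.2 kHz.
37.2 kHz > fs/2 = 19.8 kHz, folds to fs − 37.2 kHz = 2.4 kHz.
Distinct values: {0.6 kHz, 2.4 kHz, 8.8 kHz, 13 kHz, 17.2 kHz}.

0.6 kHz, 2.4 kHz, 8.8 kHz, 13 kHz, 17.2 kHz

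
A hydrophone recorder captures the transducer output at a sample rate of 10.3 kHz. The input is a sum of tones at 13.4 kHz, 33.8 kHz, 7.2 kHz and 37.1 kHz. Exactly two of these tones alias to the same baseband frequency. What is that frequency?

3.1 kHz

fs/2 = 5.15 kHz.
13.4 kHz mod fs = 3.1 kHz.
3.1 kHz ≤ fs/2 = 5.15 kHz, appears at 3.1 kHz.
33.8 kHz mod fs = 2.9 kHz.
2.9 kHz ≤ fs/2 = 5.15 kHz, appears at 2.9 kHz.
7.2 kHz > fs/2 = 5.15 kHz, folds to fs − 7.2 kHz = 3.1 kHz.
37.1 kHz mod fs = 6.2 kHz.
6.2 kHz > fs/2 = 5.15 kHz, folds to fs − 6.2 kHz = 4.1 kHz.
7.2 kHz and 13.4 kHz both map to 3.1 kHz.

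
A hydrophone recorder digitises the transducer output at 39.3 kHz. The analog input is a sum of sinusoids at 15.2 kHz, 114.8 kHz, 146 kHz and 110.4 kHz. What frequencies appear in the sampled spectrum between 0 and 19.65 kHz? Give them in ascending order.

3.1 kHz, 7.5 kHz, 11.2 kHz, 15.2 kHz

fs/2 = 19.65 kHz.
15.2 kHz ≤ fs/2 = 19.65 kHz, passes unchanged.
114.8 kHz mod fs = 36.2 kHz.
36.2 kHz > fs/2 = 19.65 kHz, folds to fs − 36.2 kHz = 3.1 kHz.
146 kHz mod fs = 28.1 kHz.
28.1 kHz > fs/2 = 19.65 kHz, folds to fs − 28.1 kHz = 11.2 kHz.
110.4 kHz mod fs = 31.8 kHz.
31.8 kHz > fs/2 = 19.65 kHz, folds to fs − 31.8 kHz = 7.5 kHz.
Distinct values: {3.1 kHz, 7.5 kHz, 11.2 kHz, 15.2 kHz}.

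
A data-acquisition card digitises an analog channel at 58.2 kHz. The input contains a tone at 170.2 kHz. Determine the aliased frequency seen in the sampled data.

170.2 kHz mod fs = 53.8 kHz.
53.8 kHz > fs/2 = 29.1 kHz, folds to fs − 53.8 kHz = 4.4 kHz.

4.4 kHz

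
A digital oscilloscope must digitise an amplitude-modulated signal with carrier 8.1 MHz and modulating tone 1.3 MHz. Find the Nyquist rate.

AM sidebands sit at fc ± fm = 6.8 MHz and 9.4 MHz.
Highest-frequency component: 9.4 MHz.
Nyquist rate = 2 × 9.4 MHz = 18.8 MHz.

18.8 MHz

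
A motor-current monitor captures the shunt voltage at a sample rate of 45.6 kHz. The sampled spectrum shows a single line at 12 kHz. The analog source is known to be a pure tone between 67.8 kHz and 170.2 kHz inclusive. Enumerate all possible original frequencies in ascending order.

Frequencies that alias to 12 kHz are k·fs ± 12 kHz for integer k ≥ 0.
k=0: 12 kHz.
k=1: 33.6 kHz, 57.6 kHz.
k=2: 79.2 kHz, 103.2 kHz.
k=3: 124.8 kHz, 148.8 kHz.
k=4: 170.4 kHz, 194.4 kHz.
Within [67.8 kHz, 170.2 kHz]: 79.2 kHz, 103.2 kHz, 124.8 kHz, 148.8 kHz.

79.2 kHz, 103.2 kHz, 124.8 kHz, 148.8 kHz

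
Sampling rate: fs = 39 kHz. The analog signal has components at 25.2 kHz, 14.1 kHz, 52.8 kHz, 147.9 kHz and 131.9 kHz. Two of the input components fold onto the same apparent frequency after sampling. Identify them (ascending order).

fs/2 = 19.5 kHz.
25.2 kHz > fs/2 = 19.5 kHz, folds to fs − 25.2 kHz = 13.8 kHz.
14.1 kHz ≤ fs/2 = 19.5 kHz, passes unchanged.
52.8 kHz mod fs = 13.8 kHz.
13.8 kHz ≤ fs/2 = 19.5 kHz, appears at 13.8 kHz.
147.9 kHz mod fs = 30.9 kHz.
30.9 kHz > fs/2 = 19.5 kHz, folds to fs − 30.9 kHz = 8.1 kHz.
131.9 kHz mod fs = 14.9 kHz.
14.9 kHz ≤ fs/2 = 19.5 kHz, appears at 14.9 kHz.
25.2 kHz and 52.8 kHz both map to 13.8 kHz.

25.2 kHz, 52.8 kHz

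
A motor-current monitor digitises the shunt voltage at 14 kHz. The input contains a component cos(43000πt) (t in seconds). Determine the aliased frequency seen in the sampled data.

ω = 43000π rad/s → f = ω/(2π) = 21500 Hz = 21.5 kHz.
21.5 kHz mod fs = 7.5 kHz.
7.5 kHz > fs/2 = 7 kHz, folds to fs − 7.5 kHz = 6.5 kHz.

6.5 kHz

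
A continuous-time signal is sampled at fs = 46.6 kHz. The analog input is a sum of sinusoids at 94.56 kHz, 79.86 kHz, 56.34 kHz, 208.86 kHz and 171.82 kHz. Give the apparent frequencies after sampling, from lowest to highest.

fs/2 = 23.3 kHz.
94.56 kHz mod fs = 1.36 kHz.
1.36 kHz ≤ fs/2 = 23.3 kHz, appears at 1.36 kHz.
79.86 kHz mod fs = 33.26 kHz.
33.26 kHz > fs/2 = 23.3 kHz, folds to fs − 33.26 kHz = 13.34 kHz.
56.34 kHz mod fs = 9.74 kHz.
9.74 kHz ≤ fs/2 = 23.3 kHz, appears at 9.74 kHz.
208.86 kHz mod fs = 22.46 kHz.
22.46 kHz ≤ fs/2 = 23.3 kHz, appears at 22.46 kHz.
171.82 kHz mod fs = 32.02 kHz.
32.02 kHz > fs/2 = 23.3 kHz, folds to fs − 32.02 kHz = 14.58 kHz.
Distinct values: {1.36 kHz, 9.74 kHz, 13.34 kHz, 14.58 kHz, 22.46 kHz}.

1.36 kHz, 9.74 kHz, 13.34 kHz, 14.58 kHz, 22.46 kHz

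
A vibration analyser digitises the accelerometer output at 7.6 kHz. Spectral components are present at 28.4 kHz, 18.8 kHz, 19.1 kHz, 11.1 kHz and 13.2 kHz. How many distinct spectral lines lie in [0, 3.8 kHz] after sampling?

4

fs/2 = 3.8 kHz.
28.4 kHz mod fs = 5.6 kHz.
5.6 kHz > fs/2 = 3.8 kHz, folds to fs − 5.6 kHz = 2 kHz.
18.8 kHz mod fs = 3.6 kHz.
3.6 kHz ≤ fs/2 = 3.8 kHz, appears at 3.6 kHz.
19.1 kHz mod fs = 3.9 kHz.
3.9 kHz > fs/2 = 3.8 kHz, folds to fs − 3.9 kHz = 3.7 kHz.
11.1 kHz mod fs = 3.5 kHz.
3.5 kHz ≤ fs/2 = 3.8 kHz, appears at 3.5 kHz.
13.2 kHz mod fs = 5.6 kHz.
5.6 kHz > fs/2 = 3.8 kHz, folds to fs − 5.6 kHz = 2 kHz.
Distinct values: {2 kHz, 3.5 kHz, 3.6 kHz, 3.7 kHz} → 4.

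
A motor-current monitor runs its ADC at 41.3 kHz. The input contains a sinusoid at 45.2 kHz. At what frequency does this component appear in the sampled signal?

45.2 kHz mod fs = 3.9 kHz.
3.9 kHz ≤ fs/2 = 20.65 kHz, appears at 3.9 kHz.

3.9 kHz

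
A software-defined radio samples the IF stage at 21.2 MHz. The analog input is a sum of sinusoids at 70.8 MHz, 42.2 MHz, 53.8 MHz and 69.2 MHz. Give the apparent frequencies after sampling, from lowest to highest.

0.2 MHz, 5.6 MHz, 7.2 MHz, 9.8 MHz

fs/2 = 10.6 MHz.
70.8 MHz mod fs = 7.2 MHz.
7.2 MHz ≤ fs/2 = 10.6 MHz, appears at 7.2 MHz.
42.2 MHz mod fs = 21 MHz.
21 MHz > fs/2 = 10.6 MHz, folds to fs − 21 MHz = 0.2 MHz.
53.8 MHz mod fs = 11.4 MHz.
11.4 MHz > fs/2 = 10.6 MHz, folds to fs − 11.4 MHz = 9.8 MHz.
69.2 MHz mod fs = 5.6 MHz.
5.6 MHz ≤ fs/2 = 10.6 MHz, appears at 5.6 MHz.
Distinct values: {0.2 MHz, 5.6 MHz, 7.2 MHz, 9.8 MHz}.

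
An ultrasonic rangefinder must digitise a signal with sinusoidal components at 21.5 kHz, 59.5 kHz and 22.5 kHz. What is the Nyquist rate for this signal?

119 kHz

Highest-frequency component: 59.5 kHz.
Nyquist rate = 2 × 59.5 kHz = 119 kHz.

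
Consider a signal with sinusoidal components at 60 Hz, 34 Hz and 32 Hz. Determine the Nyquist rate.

120 Hz

Highest-frequency component: 60 Hz.
Nyquist rate = 2 × 60 Hz = 120 Hz.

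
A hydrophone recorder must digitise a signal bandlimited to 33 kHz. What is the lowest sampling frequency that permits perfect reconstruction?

Nyquist rate = 2 × 33 kHz = 66 kHz.

66 kHz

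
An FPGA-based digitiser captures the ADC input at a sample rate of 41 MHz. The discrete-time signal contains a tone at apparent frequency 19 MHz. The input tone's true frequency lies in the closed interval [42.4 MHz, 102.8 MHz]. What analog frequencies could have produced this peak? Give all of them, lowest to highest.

60 MHz, 63 MHz, 101 MHz

Frequencies that alias to 19 MHz are k·fs ± 19 MHz for integer k ≥ 0.
k=0: 19 MHz.
k=1: 22 MHz, 60 MHz.
k=2: 63 MHz, 101 MHz.
k=3: 104 MHz, 142 MHz.
Within [42.4 MHz, 102.8 MHz]: 60 MHz, 63 MHz, 101 MHz.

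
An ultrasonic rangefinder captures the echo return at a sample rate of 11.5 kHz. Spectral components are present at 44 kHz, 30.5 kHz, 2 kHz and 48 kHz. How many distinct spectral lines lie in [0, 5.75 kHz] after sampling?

fs/2 = 5.75 kHz.
44 kHz mod fs = 9.5 kHz.
9.5 kHz > fs/2 = 5.75 kHz, folds to fs − 9.5 kHz = 2 kHz.
30.5 kHz mod fs = 7.5 kHz.
7.5 kHz > fs/2 = 5.75 kHz, folds to fs − 7.5 kHz = 4 kHz.
2 kHz ≤ fs/2 = 5.75 kHz, passes unchanged.
48 kHz mod fs = 2 kHz.
2 kHz ≤ fs/2 = 5.75 kHz, appears at 2 kHz.
Distinct values: {2 kHz, 4 kHz} → 2.

2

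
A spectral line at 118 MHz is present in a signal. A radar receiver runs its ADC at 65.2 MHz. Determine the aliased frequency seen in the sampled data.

12.4 MHz

118 MHz mod fs = 52.8 MHz.
52.8 MHz > fs/2 = 32.6 MHz, folds to fs − 52.8 MHz = 12.4 MHz.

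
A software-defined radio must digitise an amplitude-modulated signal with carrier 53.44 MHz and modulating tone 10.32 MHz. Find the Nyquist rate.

127.52 MHz

AM sidebands sit at fc ± fm = 43.12 MHz and 63.76 MHz.
Highest-frequency component: 63.76 MHz.
Nyquist rate = 2 × 63.76 MHz = 127.52 MHz.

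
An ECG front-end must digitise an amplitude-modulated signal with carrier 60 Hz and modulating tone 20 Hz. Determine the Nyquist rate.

AM sidebands sit at fc ± fm = 40 Hz and 80 Hz.
Highest-frequency component: 80 Hz.
Nyquist rate = 2 × 80 Hz = 160 Hz.

160 Hz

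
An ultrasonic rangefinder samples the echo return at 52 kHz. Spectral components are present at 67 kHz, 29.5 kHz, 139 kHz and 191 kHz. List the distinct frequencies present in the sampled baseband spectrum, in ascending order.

15 kHz, 17 kHz, 22.5 kHz

fs/2 = 26 kHz.
67 kHz mod fs = 15 kHz.
15 kHz ≤ fs/2 = 26 kHz, appears at 15 kHz.
29.5 kHz > fs/2 = 26 kHz, folds to fs − 29.5 kHz = 22.5 kHz.
139 kHz mod fs = 35 kHz.
35 kHz > fs/2 = 26 kHz, folds to fs − 35 kHz = 17 kHz.
191 kHz mod fs = 35 kHz.
35 kHz > fs/2 = 26 kHz, folds to fs − 35 kHz = 17 kHz.
Distinct values: {15 kHz, 17 kHz, 22.5 kHz}.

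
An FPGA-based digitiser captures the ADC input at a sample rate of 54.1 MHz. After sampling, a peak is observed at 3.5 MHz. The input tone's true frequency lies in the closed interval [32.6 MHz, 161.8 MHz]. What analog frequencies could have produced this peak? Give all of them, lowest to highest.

50.6 MHz, 57.6 MHz, 104.7 MHz, 111.7 MHz, 158.8 MHz

Frequencies that alias to 3.5 MHz are k·fs ± 3.5 MHz for integer k ≥ 0.
k=0: 3.5 MHz.
k=1: 50.6 MHz, 57.6 MHz.
k=2: 104.7 MHz, 111.7 MHz.
k=3: 158.8 MHz, 165.8 MHz.
k=4: 212.9 MHz, 219.9 MHz.
Within [32.6 MHz, 161.8 MHz]: 50.6 MHz, 57.6 MHz, 104.7 MHz, 111.7 MHz, 158.8 MHz.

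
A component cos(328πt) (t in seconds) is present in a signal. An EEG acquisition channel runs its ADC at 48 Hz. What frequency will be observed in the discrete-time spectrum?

20 Hz

ω = 328π rad/s → f = ω/(2π) = 164 Hz.
164 Hz mod fs = 20 Hz.
20 Hz ≤ fs/2 = 24 Hz, appears at 20 Hz.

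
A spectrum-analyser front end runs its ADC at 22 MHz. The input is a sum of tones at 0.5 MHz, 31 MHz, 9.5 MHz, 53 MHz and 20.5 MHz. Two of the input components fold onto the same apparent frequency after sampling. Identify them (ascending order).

fs/2 = 11 MHz.
0.5 MHz ≤ fs/2 = 11 MHz, passes unchanged.
31 MHz mod fs = 9 MHz.
9 MHz ≤ fs/2 = 11 MHz, appears at 9 MHz.
9.5 MHz ≤ fs/2 = 11 MHz, passes unchanged.
53 MHz mod fs = 9 MHz.
9 MHz ≤ fs/2 = 11 MHz, appears at 9 MHz.
20.5 MHz > fs/2 = 11 MHz, folds to fs − 20.5 MHz = 1.5 MHz.
31 MHz and 53 MHz both map to 9 MHz.

31 MHz, 53 MHz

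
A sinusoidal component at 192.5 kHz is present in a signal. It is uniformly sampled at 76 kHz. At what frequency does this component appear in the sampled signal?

35.5 kHz

192.5 kHz mod fs = 40.5 kHz.
40.5 kHz > fs/2 = 38 kHz, folds to fs − 40.5 kHz = 35.5 kHz.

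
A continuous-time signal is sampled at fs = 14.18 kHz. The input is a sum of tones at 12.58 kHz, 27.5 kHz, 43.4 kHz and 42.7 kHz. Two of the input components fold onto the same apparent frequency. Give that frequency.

fs/2 = 7.09 kHz.
12.58 kHz > fs/2 = 7.09 kHz, folds to fs − 12.58 kHz = 1.6 kHz.
27.5 kHz mod fs = 13.32 kHz.
13.32 kHz > fs/2 = 7.09 kHz, folds to fs − 13.32 kHz = 0.86 kHz.
43.4 kHz mod fs = 0.86 kHz.
0.86 kHz ≤ fs/2 = 7.09 kHz, appears at 0.86 kHz.
42.7 kHz mod fs = 0.16 kHz.
0.16 kHz ≤ fs/2 = 7.09 kHz, appears at 0.16 kHz.
27.5 kHz and 43.4 kHz both map to 0.86 kHz.

0.86 kHz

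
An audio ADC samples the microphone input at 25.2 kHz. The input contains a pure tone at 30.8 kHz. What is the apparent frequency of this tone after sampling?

5.6 kHz

30.8 kHz mod fs = 5.6 kHz.
5.6 kHz ≤ fs/2 = 12.6 kHz, appears at 5.6 kHz.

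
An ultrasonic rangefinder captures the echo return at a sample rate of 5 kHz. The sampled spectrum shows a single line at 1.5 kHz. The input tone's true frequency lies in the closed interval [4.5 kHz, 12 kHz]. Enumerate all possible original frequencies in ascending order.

Frequencies that alias to 1.5 kHz are k·fs ± 1.5 kHz for integer k ≥ 0.
k=0: 1.5 kHz.
k=1: 3.5 kHz, 6.5 kHz.
k=2: 8.5 kHz, 11.5 kHz.
k=3: 13.5 kHz, 16.5 kHz.
Within [4.5 kHz, 12 kHz]: 6.5 kHz, 8.5 kHz, 11.5 kHz.

6.5 kHz, 8.5 kHz, 11.5 kHz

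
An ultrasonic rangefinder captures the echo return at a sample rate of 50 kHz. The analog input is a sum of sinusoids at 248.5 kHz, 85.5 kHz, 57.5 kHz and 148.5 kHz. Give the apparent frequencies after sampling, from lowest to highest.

1.5 kHz, 7.5 kHz, 14.5 kHz

fs/2 = 25 kHz.
248.5 kHz mod fs = 48.5 kHz.
48.5 kHz > fs/2 = 25 kHz, folds to fs − 48.5 kHz = 1.5 kHz.
85.5 kHz mod fs = 35.5 kHz.
35.5 kHz > fs/2 = 25 kHz, folds to fs − 35.5 kHz = 14.5 kHz.
57.5 kHz mod fs = 7.5 kHz.
7.5 kHz ≤ fs/2 = 25 kHz, appears at 7.5 kHz.
148.5 kHz mod fs = 48.5 kHz.
48.5 kHz > fs/2 = 25 kHz, folds to fs − 48.5 kHz = 1.5 kHz.
Distinct values: {1.5 kHz, 7.5 kHz, 14.5 kHz}.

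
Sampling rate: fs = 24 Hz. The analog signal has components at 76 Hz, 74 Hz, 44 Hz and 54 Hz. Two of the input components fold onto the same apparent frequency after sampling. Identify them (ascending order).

44 Hz, 76 Hz

fs/2 = 12 Hz.
76 Hz mod fs = 4 Hz.
4 Hz ≤ fs/2 = 12 Hz, appears at 4 Hz.
74 Hz mod fs = 2 Hz.
2 Hz ≤ fs/2 = 12 Hz, appears at 2 Hz.
44 Hz mod fs = 20 Hz.
20 Hz > fs/2 = 12 Hz, folds to fs − 20 Hz = 4 Hz.
54 Hz mod fs = 6 Hz.
6 Hz ≤ fs/2 = 12 Hz, appears at 6 Hz.
44 Hz and 76 Hz both map to 4 Hz.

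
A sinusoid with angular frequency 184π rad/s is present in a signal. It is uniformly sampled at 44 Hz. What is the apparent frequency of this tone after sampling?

ω = 184π rad/s → f = ω/(2π) = 92 Hz.
92 Hz mod fs = 4 Hz.
4 Hz ≤ fs/2 = 22 Hz, appears at 4 Hz.

4 Hz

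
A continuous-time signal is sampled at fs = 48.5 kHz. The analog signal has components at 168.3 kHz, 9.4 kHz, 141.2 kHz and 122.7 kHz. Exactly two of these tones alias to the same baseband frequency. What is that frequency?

22.8 kHz

fs/2 = 24.25 kHz.
168.3 kHz mod fs = 22.8 kHz.
22.8 kHz ≤ fs/2 = 24.25 kHz, appears at 22.8 kHz.
9.4 kHz ≤ fs/2 = 24.25 kHz, passes unchanged.
141.2 kHz mod fs = 44.2 kHz.
44.2 kHz > fs/2 = 24.25 kHz, folds to fs − 44.2 kHz = 4.3 kHz.
122.7 kHz mod fs = 25.7 kHz.
25.7 kHz > fs/2 = 24.25 kHz, folds to fs − 25.7 kHz = 22.8 kHz.
122.7 kHz and 168.3 kHz both map to 22.8 kHz.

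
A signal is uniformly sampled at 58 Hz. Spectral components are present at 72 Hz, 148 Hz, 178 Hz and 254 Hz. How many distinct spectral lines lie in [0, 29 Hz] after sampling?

fs/2 = 29 Hz.
72 Hz mod fs = 14 Hz.
14 Hz ≤ fs/2 = 29 Hz, appears at 14 Hz.
148 Hz mod fs = 32 Hz.
32 Hz > fs/2 = 29 Hz, folds to fs − 32 Hz = 26 Hz.
178 Hz mod fs = 4 Hz.
4 Hz ≤ fs/2 = 29 Hz, appears at 4 Hz.
254 Hz mod fs = 22 Hz.
22 Hz ≤ fs/2 = 29 Hz, appears at 22 Hz.
Distinct values: {4 Hz, 14 Hz, 22 Hz, 26 Hz} → 4.

4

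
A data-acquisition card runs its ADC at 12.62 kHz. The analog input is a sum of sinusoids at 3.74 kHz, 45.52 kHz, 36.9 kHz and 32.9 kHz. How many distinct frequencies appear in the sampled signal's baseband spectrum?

fs/2 = 6.31 kHz.
3.74 kHz ≤ fs/2 = 6.31 kHz, passes unchanged.
45.52 kHz mod fs = 7.66 kHz.
7.66 kHz > fs/2 = 6.31 kHz, folds to fs − 7.66 kHz = 4.96 kHz.
36.9 kHz mod fs = 11.66 kHz.
11.66 kHz > fs/2 = 6.31 kHz, folds to fs − 11.66 kHz = 0.96 kHz.
32.9 kHz mod fs = 7.66 kHz.
7.66 kHz > fs/2 = 6.31 kHz, folds to fs − 7.66 kHz = 4.96 kHz.
Distinct values: {0.96 kHz, 3.74 kHz, 4.96 kHz} → 3.

3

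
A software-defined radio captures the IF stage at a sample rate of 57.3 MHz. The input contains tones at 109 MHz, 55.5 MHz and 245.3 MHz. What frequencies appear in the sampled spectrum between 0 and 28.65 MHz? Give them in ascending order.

1.8 MHz, 5.6 MHz, 16.1 MHz

fs/2 = 28.65 MHz.
109 MHz mod fs = 51.7 MHz.
51.7 MHz > fs/2 = 28.65 MHz, folds to fs − 51.7 MHz = 5.6 MHz.
55.5 MHz > fs/2 = 28.65 MHz, folds to fs − 55.5 MHz = 1.8 MHz.
245.3 MHz mod fs = 16.1 MHz.
16.1 MHz ≤ fs/2 = 28.65 MHz, appears at 16.1 MHz.
Distinct values: {1.8 MHz, 5.6 MHz, 16.1 MHz}.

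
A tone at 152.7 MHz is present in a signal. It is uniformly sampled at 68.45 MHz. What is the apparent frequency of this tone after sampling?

15.8 MHz

152.7 MHz mod fs = 15.8 MHz.
15.8 MHz ≤ fs/2 = 34.225 MHz, appears at 15.8 MHz.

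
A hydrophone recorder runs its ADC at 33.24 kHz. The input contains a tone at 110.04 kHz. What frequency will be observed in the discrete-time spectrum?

10.32 kHz

110.04 kHz mod fs = 10.32 kHz.
10.32 kHz ≤ fs/2 = 16.62 kHz, appears at 10.32 kHz.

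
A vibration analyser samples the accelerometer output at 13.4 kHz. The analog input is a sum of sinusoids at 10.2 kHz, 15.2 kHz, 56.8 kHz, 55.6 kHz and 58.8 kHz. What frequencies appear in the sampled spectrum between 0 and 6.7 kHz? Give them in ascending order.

fs/2 = 6.7 kHz.
10.2 kHz > fs/2 = 6.7 kHz, folds to fs − 10.2 kHz = 3.2 kHz.
15.2 kHz mod fs = 1.8 kHz.
1.8 kHz ≤ fs/2 = 6.7 kHz, appears at 1.8 kHz.
56.8 kHz mod fs = 3.2 kHz.
3.2 kHz ≤ fs/2 = 6.7 kHz, appears at 3.2 kHz.
55.6 kHz mod fs = 2 kHz.
2 kHz ≤ fs/2 = 6.7 kHz, appears at 2 kHz.
58.8 kHz mod fs = 5.2 kHz.
5.2 kHz ≤ fs/2 = 6.7 kHz, appears at 5.2 kHz.
Distinct values: {1.8 kHz, 2 kHz, 3.2 kHz, 5.2 kHz}.

1.8 kHz, 2 kHz, 3.2 kHz, 5.2 kHz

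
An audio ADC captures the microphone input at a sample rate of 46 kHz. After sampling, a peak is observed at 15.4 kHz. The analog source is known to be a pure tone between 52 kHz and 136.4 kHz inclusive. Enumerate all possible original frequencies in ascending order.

Frequencies that alias to 15.4 kHz are k·fs ± 15.4 kHz for integer k ≥ 0.
k=0: 15.4 kHz.
k=1: 30.6 kHz, 61.4 kHz.
k=2: 76.6 kHz, 107.4 kHz.
k=3: 122.6 kHz, 153.4 kHz.
k=4: 168.6 kHz, 199.4 kHz.
Within [52 kHz, 136.4 kHz]: 61.4 kHz, 76.6 kHz, 107.4 kHz, 122.6 kHz.

61.4 kHz, 76.6 kHz, 107.4 kHz, 122.6 kHz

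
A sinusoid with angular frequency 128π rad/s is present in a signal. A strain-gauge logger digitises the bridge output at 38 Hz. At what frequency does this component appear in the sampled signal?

12 Hz

ω = 128π rad/s → f = ω/(2π) = 64 Hz.
64 Hz mod fs = 26 Hz.
26 Hz > fs/2 = 19 Hz, folds to fs − 26 Hz = 12 Hz.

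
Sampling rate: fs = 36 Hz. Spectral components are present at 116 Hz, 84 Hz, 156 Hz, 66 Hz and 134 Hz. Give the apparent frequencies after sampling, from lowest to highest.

6 Hz, 8 Hz, 10 Hz, 12 Hz

fs/2 = 18 Hz.
116 Hz mod fs = 8 Hz.
8 Hz ≤ fs/2 = 18 Hz, appears at 8 Hz.
84 Hz mod fs = 12 Hz.
12 Hz ≤ fs/2 = 18 Hz, appears at 12 Hz.
156 Hz mod fs = 12 Hz.
12 Hz ≤ fs/2 = 18 Hz, appears at 12 Hz.
66 Hz mod fs = 30 Hz.
30 Hz > fs/2 = 18 Hz, folds to fs − 30 Hz = 6 Hz.
134 Hz mod fs = 26 Hz.
26 Hz > fs/2 = 18 Hz, folds to fs − 26 Hz = 10 Hz.
Distinct values: {6 Hz, 8 Hz, 10 Hz, 12 Hz}.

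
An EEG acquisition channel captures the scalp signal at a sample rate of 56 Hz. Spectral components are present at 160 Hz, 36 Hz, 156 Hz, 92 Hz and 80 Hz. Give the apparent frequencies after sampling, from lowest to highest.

fs/2 = 28 Hz.
160 Hz mod fs = 48 Hz.
48 Hz > fs/2 = 28 Hz, folds to fs − 48 Hz = 8 Hz.
36 Hz > fs/2 = 28 Hz, folds to fs − 36 Hz = 20 Hz.
156 Hz mod fs = 44 Hz.
44 Hz > fs/2 = 28 Hz, folds to fs − 44 Hz = 12 Hz.
92 Hz mod fs = 36 Hz.
36 Hz > fs/2 = 28 Hz, folds to fs − 36 Hz = 20 Hz.
80 Hz mod fs = 24 Hz.
24 Hz ≤ fs/2 = 28 Hz, appears at 24 Hz.
Distinct values: {8 Hz, 12 Hz, 20 Hz, 24 Hz}.

8 Hz, 12 Hz, 20 Hz, 24 Hz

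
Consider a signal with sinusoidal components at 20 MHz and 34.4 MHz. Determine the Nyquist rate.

Highest-frequency component: 34.4 MHz.
Nyquist rate = 2 × 34.4 MHz = 68.8 MHz.

68.8 MHz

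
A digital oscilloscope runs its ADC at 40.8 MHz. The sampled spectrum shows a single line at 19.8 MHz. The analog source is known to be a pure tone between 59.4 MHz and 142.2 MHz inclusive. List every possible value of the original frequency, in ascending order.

Frequencies that alias to 19.8 MHz are k·fs ± 19.8 MHz for integer k ≥ 0.
k=0: 19.8 MHz.
k=1: 21 MHz, 60.6 MHz.
k=2: 61.8 MHz, 101.4 MHz.
k=3: 102.6 MHz, 142.2 MHz.
k=4: 143.4 MHz, 183 MHz.
Within [59.4 MHz, 142.2 MHz]: 60.6 MHz, 61.8 MHz, 101.4 MHz, 102.6 MHz, 142.2 MHz.

60.6 MHz, 61.8 MHz, 101.4 MHz, 102.6 MHz, 142.2 MHz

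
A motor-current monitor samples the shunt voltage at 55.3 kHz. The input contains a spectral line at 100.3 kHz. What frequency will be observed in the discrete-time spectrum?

100.3 kHz mod fs = 45 kHz.
45 kHz > fs/2 = 27.65 kHz, folds to fs − 45 kHz = 10.3 kHz.

10.3 kHz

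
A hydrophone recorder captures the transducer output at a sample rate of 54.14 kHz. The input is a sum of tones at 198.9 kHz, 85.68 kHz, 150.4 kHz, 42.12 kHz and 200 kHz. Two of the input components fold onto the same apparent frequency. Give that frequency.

12.02 kHz

fs/2 = 27.07 kHz.
198.9 kHz mod fs = 36.48 kHz.
36.48 kHz > fs/2 = 27.07 kHz, folds to fs − 36.48 kHz = 17.66 kHz.
85.68 kHz mod fs = 31.54 kHz.
31.54 kHz > fs/2 = 27.07 kHz, folds to fs − 31.54 kHz = 22.6 kHz.
150.4 kHz mod fs = 42.12 kHz.
42.12 kHz > fs/2 = 27.07 kHz, folds to fs − 42.12 kHz = 12.02 kHz.
42.12 kHz > fs/2 = 27.07 kHz, folds to fs − 42.12 kHz = 12.02 kHz.
200 kHz mod fs = 37.58 kHz.
37.58 kHz > fs/2 = 27.07 kHz, folds to fs − 37.58 kHz = 16.56 kHz.
42.12 kHz and 150.4 kHz both map to 12.02 kHz.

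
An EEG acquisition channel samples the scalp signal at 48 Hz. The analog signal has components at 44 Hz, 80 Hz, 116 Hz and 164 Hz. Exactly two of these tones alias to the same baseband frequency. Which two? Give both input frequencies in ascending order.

fs/2 = 24 Hz.
44 Hz > fs/2 = 24 Hz, folds to fs − 44 Hz = 4 Hz.
80 Hz mod fs = 32 Hz.
32 Hz > fs/2 = 24 Hz, folds to fs − 32 Hz = 16 Hz.
116 Hz mod fs = 20 Hz.
20 Hz ≤ fs/2 = 24 Hz, appears at 20 Hz.
164 Hz mod fs = 20 Hz.
20 Hz ≤ fs/2 = 24 Hz, appears at 20 Hz.
116 Hz and 164 Hz both map to 20 Hz.

116 Hz, 164 Hz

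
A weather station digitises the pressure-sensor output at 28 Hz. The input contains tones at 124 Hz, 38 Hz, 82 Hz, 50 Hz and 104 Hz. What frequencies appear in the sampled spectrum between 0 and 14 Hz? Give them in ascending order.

2 Hz, 6 Hz, 8 Hz, 10 Hz, 12 Hz

fs/2 = 14 Hz.
124 Hz mod fs = 12 Hz.
12 Hz ≤ fs/2 = 14 Hz, appears at 12 Hz.
38 Hz mod fs = 10 Hz.
10 Hz ≤ fs/2 = 14 Hz, appears at 10 Hz.
82 Hz mod fs = 26 Hz.
26 Hz > fs/2 = 14 Hz, folds to fs − 26 Hz = 2 Hz.
50 Hz mod fs = 22 Hz.
22 Hz > fs/2 = 14 Hz, folds to fs − 22 Hz = 6 Hz.
104 Hz mod fs = 20 Hz.
20 Hz > fs/2 = 14 Hz, folds to fs − 20 Hz = 8 Hz.
Distinct values: {2 Hz, 6 Hz, 8 Hz, 10 Hz, 12 Hz}.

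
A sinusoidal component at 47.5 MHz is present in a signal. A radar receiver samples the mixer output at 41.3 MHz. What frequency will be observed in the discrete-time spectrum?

6.2 MHz

47.5 MHz mod fs = 6.2 MHz.
6.2 MHz ≤ fs/2 = 20.65 MHz, appears at 6.2 MHz.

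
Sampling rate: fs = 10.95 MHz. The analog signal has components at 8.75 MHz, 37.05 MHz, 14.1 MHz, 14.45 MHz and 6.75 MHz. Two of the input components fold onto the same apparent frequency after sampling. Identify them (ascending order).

fs/2 = 5.475 MHz.
8.75 MHz > fs/2 = 5.475 MHz, folds to fs − 8.75 MHz = 2.2 MHz.
37.05 MHz mod fs = 4.2 MHz.
4.2 MHz ≤ fs/2 = 5.475 MHz, appears at 4.2 MHz.
14.1 MHz mod fs = 3.15 MHz.
3.15 MHz ≤ fs/2 = 5.475 MHz, appears at 3.15 MHz.
14.45 MHz mod fs = 3.5 MHz.
3.5 MHz ≤ fs/2 = 5.475 MHz, appears at 3.5 MHz.
6.75 MHz > fs/2 = 5.475 MHz, folds to fs − 6.75 MHz = 4.2 MHz.
6.75 MHz and 37.05 MHz both map to 4.2 MHz.

6.75 MHz, 37.05 MHz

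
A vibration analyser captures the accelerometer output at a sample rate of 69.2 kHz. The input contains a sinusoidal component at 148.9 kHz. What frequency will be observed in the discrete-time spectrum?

148.9 kHz mod fs = 10.5 kHz.
10.5 kHz ≤ fs/2 = 34.6 kHz, appears at 10.5 kHz.

10.5 kHz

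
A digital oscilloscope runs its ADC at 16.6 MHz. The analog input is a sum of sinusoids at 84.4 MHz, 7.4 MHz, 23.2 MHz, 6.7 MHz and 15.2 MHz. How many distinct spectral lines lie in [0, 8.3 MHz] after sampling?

fs/2 = 8.3 MHz.
84.4 MHz mod fs = 1.4 MHz.
1.4 MHz ≤ fs/2 = 8.3 MHz, appears at 1.4 MHz.
7.4 MHz ≤ fs/2 = 8.3 MHz, passes unchanged.
23.2 MHz mod fs = 6.6 MHz.
6.6 MHz ≤ fs/2 = 8.3 MHz, appears at 6.6 MHz.
6.7 MHz ≤ fs/2 = 8.3 MHz, passes unchanged.
15.2 MHz > fs/2 = 8.3 MHz, folds to fs − 15.2 MHz = 1.4 MHz.
Distinct values: {1.4 MHz, 6.6 MHz, 6.7 MHz, 7.4 MHz} → 4.

4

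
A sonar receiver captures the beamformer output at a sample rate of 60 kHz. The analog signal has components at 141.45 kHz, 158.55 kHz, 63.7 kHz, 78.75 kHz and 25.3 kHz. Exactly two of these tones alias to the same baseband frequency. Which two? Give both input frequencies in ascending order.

fs/2 = 30 kHz.
141.45 kHz mod fs = 21.45 kHz.
21.45 kHz ≤ fs/2 = 30 kHz, appears at 21.45 kHz.
158.55 kHz mod fs = 38.55 kHz.
38.55 kHz > fs/2 = 30 kHz, folds to fs − 38.55 kHz = 21.45 kHz.
63.7 kHz mod fs = 3.7 kHz.
3.7 kHz ≤ fs/2 = 30 kHz, appears at 3.7 kHz.
78.75 kHz mod fs = 18.75 kHz.
18.75 kHz ≤ fs/2 = 30 kHz, appears at 18.75 kHz.
25.3 kHz ≤ fs/2 = 30 kHz, passes unchanged.
141.45 kHz and 158.55 kHz both map to 21.45 kHz.

141.45 kHz, 158.55 kHz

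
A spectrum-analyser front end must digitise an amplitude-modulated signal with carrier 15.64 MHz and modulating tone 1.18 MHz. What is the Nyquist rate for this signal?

33.64 MHz

AM sidebands sit at fc ± fm = 14.46 MHz and 16.82 MHz.
Highest-frequency component: 16.82 MHz.
Nyquist rate = 2 × 16.82 MHz = 33.64 MHz.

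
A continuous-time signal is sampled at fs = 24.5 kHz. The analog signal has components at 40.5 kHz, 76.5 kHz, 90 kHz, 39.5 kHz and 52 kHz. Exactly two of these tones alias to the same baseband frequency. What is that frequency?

fs/2 = 12.25 kHz.
40.5 kHz mod fs = 16 kHz.
16 kHz > fs/2 = 12.25 kHz, folds to fs − 16 kHz = 8.5 kHz.
76.5 kHz mod fs = 3 kHz.
3 kHz ≤ fs/2 = 12.25 kHz, appears at 3 kHz.
90 kHz mod fs = 16.5 kHz.
16.5 kHz > fs/2 = 12.25 kHz, folds to fs − 16.5 kHz = 8 kHz.
39.5 kHz mod fs = 15 kHz.
15 kHz > fs/2 = 12.25 kHz, folds to fs − 15 kHz = 9.5 kHz.
52 kHz mod fs = 3 kHz.
3 kHz ≤ fs/2 = 12.25 kHz, appears at 3 kHz.
52 kHz and 76.5 kHz both map to 3 kHz.

3 kHz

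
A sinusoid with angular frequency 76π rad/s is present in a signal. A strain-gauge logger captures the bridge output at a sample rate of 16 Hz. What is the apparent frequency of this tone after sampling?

ω = 76π rad/s → f = ω/(2π) = 38 Hz.
38 Hz mod fs = 6 Hz.
6 Hz ≤ fs/2 = 8 Hz, appears at 6 Hz.

6 Hz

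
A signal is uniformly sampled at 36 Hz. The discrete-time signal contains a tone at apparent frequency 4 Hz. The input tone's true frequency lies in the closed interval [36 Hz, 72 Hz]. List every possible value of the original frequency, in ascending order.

Frequencies that alias to 4 Hz are k·fs ± 4 Hz for integer k ≥ 0.
k=0: 4 Hz.
k=1: 32 Hz, 40 Hz.
k=2: 68 Hz, 76 Hz.
k=3: 104 Hz, 112 Hz.
Within [36 Hz, 72 Hz]: 40 Hz, 68 Hz.

40 Hz, 68 Hz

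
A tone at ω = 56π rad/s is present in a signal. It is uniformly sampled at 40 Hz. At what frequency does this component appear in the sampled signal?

ω = 56π rad/s → f = ω/(2π) = 28 Hz.
28 Hz > fs/2 = 20 Hz, folds to fs − 28 Hz = 12 Hz.

12 Hz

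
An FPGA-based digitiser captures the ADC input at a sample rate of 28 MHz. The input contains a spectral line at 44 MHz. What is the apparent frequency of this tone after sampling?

12 MHz

44 MHz mod fs = 16 MHz.
16 MHz > fs/2 = 14 MHz, folds to fs − 16 MHz = 12 MHz.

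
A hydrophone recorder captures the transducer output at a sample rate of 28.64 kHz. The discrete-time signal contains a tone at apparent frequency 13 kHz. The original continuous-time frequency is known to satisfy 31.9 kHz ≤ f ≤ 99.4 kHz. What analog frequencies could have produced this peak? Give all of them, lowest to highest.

Frequencies that alias to 13 kHz are k·fs ± 13 kHz for integer k ≥ 0.
k=0: 13 kHz.
k=1: 15.64 kHz, 41.64 kHz.
k=2: 44.28 kHz, 70.28 kHz.
k=3: 72.92 kHz, 98.92 kHz.
k=4: 101.56 kHz, 127.56 kHz.
Within [31.9 kHz, 99.4 kHz]: 41.64 kHz, 44.28 kHz, 70.28 kHz, 72.92 kHz, 98.92 kHz.

41.64 kHz, 44.28 kHz, 70.28 kHz, 72.92 kHz, 98.92 kHz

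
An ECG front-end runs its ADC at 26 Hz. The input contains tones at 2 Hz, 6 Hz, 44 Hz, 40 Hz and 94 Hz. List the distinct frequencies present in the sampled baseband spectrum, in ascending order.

2 Hz, 6 Hz, 8 Hz, 10 Hz, 12 Hz

fs/2 = 13 Hz.
2 Hz ≤ fs/2 = 13 Hz, passes unchanged.
6 Hz ≤ fs/2 = 13 Hz, passes unchanged.
44 Hz mod fs = 18 Hz.
18 Hz > fs/2 = 13 Hz, folds to fs − 18 Hz = 8 Hz.
40 Hz mod fs = 14 Hz.
14 Hz > fs/2 = 13 Hz, folds to fs − 14 Hz = 12 Hz.
94 Hz mod fs = 16 Hz.
16 Hz > fs/2 = 13 Hz, folds to fs − 16 Hz = 10 Hz.
Distinct values: {2 Hz, 6 Hz, 8 Hz, 10 Hz, 12 Hz}.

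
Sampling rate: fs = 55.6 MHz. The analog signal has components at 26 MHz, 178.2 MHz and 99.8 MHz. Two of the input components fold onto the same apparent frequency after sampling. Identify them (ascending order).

99.8 MHz, 178.2 MHz

fs/2 = 27.8 MHz.
26 MHz ≤ fs/2 = 27.8 MHz, passes unchanged.
178.2 MHz mod fs = 11.4 MHz.
11.4 MHz ≤ fs/2 = 27.8 MHz, appears at 11.4 MHz.
99.8 MHz mod fs = 44.2 MHz.
44.2 MHz > fs/2 = 27.8 MHz, folds to fs − 44.2 MHz = 11.4 MHz.
99.8 MHz and 178.2 MHz both map to 11.4 MHz.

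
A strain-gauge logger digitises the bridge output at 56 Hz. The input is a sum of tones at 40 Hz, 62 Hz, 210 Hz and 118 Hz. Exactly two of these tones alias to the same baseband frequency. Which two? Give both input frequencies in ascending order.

fs/2 = 28 Hz.
40 Hz > fs/2 = 28 Hz, folds to fs − 40 Hz = 16 Hz.
62 Hz mod fs = 6 Hz.
6 Hz ≤ fs/2 = 28 Hz, appears at 6 Hz.
210 Hz mod fs = 42 Hz.
42 Hz > fs/2 = 28 Hz, folds to fs − 42 Hz = 14 Hz.
118 Hz mod fs = 6 Hz.
6 Hz ≤ fs/2 = 28 Hz, appears at 6 Hz.
62 Hz and 118 Hz both map to 6 Hz.

62 Hz, 118 Hz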